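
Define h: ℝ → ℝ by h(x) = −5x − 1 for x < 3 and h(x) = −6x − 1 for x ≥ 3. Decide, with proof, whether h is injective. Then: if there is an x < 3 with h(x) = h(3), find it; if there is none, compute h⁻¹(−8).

Both pieces are strictly decreasing (slopes −5 and −6), so each is injective on its own interval.
The left piece maps (−∞, 3) onto (−16, ∞); the right piece maps [3, ∞) onto (−∞, −19].
These images are disjoint, so no value is attained by both pieces. Hence h is injective.
Because the two images are disjoint, no x < 3 has h(x) = h(3), so we compute h⁻¹(−8): −8 lies in (−16, ∞), so solve −5x − 1 = −8: x = (−8 + 1)/(−5) = 7/5.

7/5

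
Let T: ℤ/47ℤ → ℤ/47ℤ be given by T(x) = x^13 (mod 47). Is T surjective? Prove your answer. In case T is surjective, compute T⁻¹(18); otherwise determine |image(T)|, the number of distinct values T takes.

Since 47 is prime, the nonzero elements of ℤ/47ℤ form a cyclic group of order 46.
As gcd(13, 46) = 1, raising to the 13th power is a bijection on this group: if u^13 ≡ v^13 then (uv^{−1})^13 = 1, and the only element of order dividing gcd(13, 46) = 1 is 1, so u = v.
With T(0) = 0 this makes T injective on all of ℤ/47ℤ, hence bijective (finite equal-size domain and codomain). In particular T is surjective.
Since T is surjective, we find the preimage of 18. The inverse of x ↦ x^13 on (ℤ/47ℤ)^× is x ↦ x^39, because 13·39 = 507 = 11·46 + 1 ≡ 1 (mod 46) and x^{46} = 1 for x ≠ 0 (Fermat). So T⁻¹(18) = 18^39 mod 47.
Repeated squaring mod 47: 18^1 ≡ 18, 18^2 ≡ 18² = 324 ≡ 42, 18^4 ≡ 42² = 1764 ≡ 25, 18^8 ≡ 25² = 625 ≡ 14, 18^16 ≡ 14² = 196 ≡ 8, 18^32 ≡ 8² = 64 ≡ 17. Since 39 = 32 + 4 + 2 + 1, 18^39 ≡ 17·25·42·18: 17·25 = 425 ≡ 2, then 2·42 = 84 ≡ 37, then 37·18 = 666 ≡ 8. So 18^39 ≡ 8 (mod 47).
Hence T⁻¹(18) = 8.

8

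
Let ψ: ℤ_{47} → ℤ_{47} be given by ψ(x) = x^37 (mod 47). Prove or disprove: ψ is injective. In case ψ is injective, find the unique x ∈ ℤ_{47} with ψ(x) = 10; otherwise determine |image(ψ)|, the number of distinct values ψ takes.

31

Since 47 is prime, the nonzero elements of ℤ_{47} form a cyclic group of order 46.
As gcd(37, 46) = 1, raising to the 37th power is a bijection on this group: if u^37 ≡ v^37 then (uv^{−1})^37 = 1, and the only element of order dividing gcd(37, 46) = 1 is 1, so u = v.
With ψ(0) = 0 this makes ψ injective on all of ℤ_{47}, hence bijective (finite equal-size domain and codomain). In particular ψ is injective.
Since ψ is injective, we find the preimage of 10. The inverse of x ↦ x^37 on (ℤ_{47})^× is x ↦ x^5, because 37·5 = 185 = 4·46 + 1 ≡ 1 (mod 46) and x^{46} = 1 for x ≠ 0 (Fermat). So ψ⁻¹(10) = 10^5 mod 47.
Repeated squaring mod 47: 10^1 ≡ 10, 10^2 ≡ 10² = 100 ≡ 6, 10^4 ≡ 6² = 36. Since 5 = 4 + 1, 10^5 ≡ 36·10: 36·10 = 360 ≡ 31. So 10^5 ≡ 31 (mod 47).
Hence ψ⁻¹(10) = 31.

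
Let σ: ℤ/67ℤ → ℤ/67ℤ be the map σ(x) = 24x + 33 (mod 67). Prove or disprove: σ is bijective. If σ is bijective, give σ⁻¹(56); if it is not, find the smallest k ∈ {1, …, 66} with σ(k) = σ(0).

If σ(u) = σ(v), then 24u ≡ 24v (mod 67). Because gcd(24, 67) = 1, we may cancel 24 to get u ≡ v (mod 67).
We now compute 24⁻¹ mod 67 explicitly. Euclid's algorithm: 67 = 2·24 + 19, 24 = 1·19 + 5, 19 = 3·5 + 4, 5 = 1·4 + 1; back-substituting gives 1 = 14·24 − 5·67, so 24⁻¹ ≡ 14 (mod 67).
Then y ↦ 14(y − 33) is a two-sided inverse to σ, so every y ∈ ℤ/67ℤ has a preimage.
So σ is bijective.
Since σ is bijective, we compute σ⁻¹(56): solve 24x + 33 ≡ 56 (mod 67), i.e. 24x ≡ 23 (mod 67).
Multiplying by 24⁻¹ = 14 gives x ≡ 14·23 = 322 = 4·67 + 54 ≡ 54 (mod 67).
Check: σ(54) = 24·54 + 33 = 1329 = 19·67 + 56 ≡ 56 (mod 67).

54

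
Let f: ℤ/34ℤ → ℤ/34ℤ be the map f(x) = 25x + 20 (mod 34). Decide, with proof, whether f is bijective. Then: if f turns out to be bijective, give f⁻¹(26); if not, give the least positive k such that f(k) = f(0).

22

Suppose f(a) = f(b) in ℤ/34ℤ. Then 25a + 20 ≡ 25b + 20 (mod 34), therefore 25(a − b) ≡ 0 (mod 34).
Since gcd(25, 34) = 1, 25 is invertible modulo 34, therefore a − b ≡ 0 (mod 34), i.e. a = b.
We now compute 25⁻¹ mod 34 explicitly. Euclid's algorithm: 34 = 1·25 + 9, 25 = 2·9 + 7, 9 = 1·7 + 2, 7 = 3·2 + 1; back-substituting gives 1 = 15·25 − 11·34, so 25⁻¹ ≡ 15 (mod 34).
For any y ∈ ℤ/34ℤ, x = 15(y − 20) mod 34 satisfies f(x) = 25·15(y − 20) + 20 ≡ y (since 25·15 ≡ 1 mod 34). So every y has a preimage.
Thus f is bijective.
Since f is bijective, we compute f⁻¹(26): solve 25x + 20 ≡ 26 (mod 34), i.e. 25x ≡ 6 (mod 34).
Multiplying by 25⁻¹ = 15 gives x ≡ 15·6 = 90 = 2·34 + 22 ≡ 22 (mod 34).
Check: f(22) = 25·22 + 20 = 570 = 16·34 + 26 ≡ 26 (mod 34).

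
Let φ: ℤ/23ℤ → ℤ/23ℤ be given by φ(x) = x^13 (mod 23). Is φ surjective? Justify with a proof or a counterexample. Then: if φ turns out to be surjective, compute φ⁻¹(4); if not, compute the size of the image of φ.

2

Since 23 is prime, the nonzero elements of ℤ/23ℤ form a cyclic group of order 22.
As gcd(13, 22) = 1, raising to the 13th power is a bijection on this group: if a^13 ≡ b^13 then (ab^{−1})^13 = 1, and the only element of order dividing gcd(13, 22) = 1 is 1, so a = b.
With φ(0) = 0 this makes φ injective on all of ℤ/23ℤ, hence bijective (finite equal-size domain and codomain). In particular φ is surjective.
Since φ is surjective, we find the preimage of 4. The inverse of x ↦ x^13 on (ℤ/23ℤ)^× is x ↦ x^17, because 13·17 = 221 = 10·22 + 1 ≡ 1 (mod 22) and x^{22} = 1 for x ≠ 0 (Fermat). So φ⁻¹(4) = 4^17 mod 23.
Repeated squaring mod 23: 4^1 ≡ 4, 4^2 ≡ 4² = 16, 4^4 ≡ 16² = 256 ≡ 3, 4^8 ≡ 3² = 9, 4^16 ≡ 9² = 81 ≡ 12. Since 17 = 16 + 1, 4^17 ≡ 12·4: 12·4 = 48 ≡ 2. So 4^17 ≡ 2 (mod 23).
Hence φ⁻¹(4) = 2.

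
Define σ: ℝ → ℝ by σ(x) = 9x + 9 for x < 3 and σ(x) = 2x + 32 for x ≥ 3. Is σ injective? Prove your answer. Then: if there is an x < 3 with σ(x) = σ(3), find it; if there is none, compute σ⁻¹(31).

Both pieces are strictly increasing (slopes 9 and 2), so each is injective on its own interval.
The left piece maps (−∞, 3) onto (−∞, 36); the right piece maps [3, ∞) onto [38, ∞).
These images are disjoint, so no value is attained by both pieces. Thus σ is injective.
Because the two images are disjoint, no x < 3 has σ(x) = σ(3), so we compute σ⁻¹(31): 31 lies in (−∞, 36), so solve 9x + 9 = 31: x = (31 − 9)/9 = 22/9.

22/9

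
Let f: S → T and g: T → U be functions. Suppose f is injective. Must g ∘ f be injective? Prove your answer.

No. Take S = T = U = {0, 1}, f = identity (injective), and g(x) = 0 for every x.
Then (g ∘ f)(0) = 0 = (g ∘ f)(1) with 0 ≠ 1, so g ∘ f is not injective.

not injective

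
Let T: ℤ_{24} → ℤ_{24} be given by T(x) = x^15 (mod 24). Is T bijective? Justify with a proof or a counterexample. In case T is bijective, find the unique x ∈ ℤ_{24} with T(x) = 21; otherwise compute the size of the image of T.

15

T(0) = 0^15 = 0.
T(6): Repeated squaring mod 24: 6^1 ≡ 6, 6^2 ≡ 6² = 36 ≡ 12, 6^4 ≡ 12² = 144 ≡ 0, 6^8 ≡ 0² = 0. Since 15 = 8 + 4 + 2 + 1, 6^15 ≡ 0·0·12·6: 0·0 = 0, then 0·12 = 0, then 0·6 = 0. So 6^15 ≡ 0 (mod 24).
So T(0) = T(6) = 0 while 0 ≠ 6, therefore T is not injective, hence not bijective.
Since T is not bijective, we determine |image(T)|. Computing x^15 mod 24 for each x (by repeated squaring, reducing mod 24 at every step), the values T(0), T(1), …, T(23) are: 0, 1, 8, 3, 16, 5, 0, 7, 8, 9, 16, 11, 0, 13, 8, 15, 16, 17, 0, 19, 8, 21, 16, 23.
The distinct values are {0, 1, 3, 5, 7, 8, 9, 11, 13, 15, 16, 17, 19, 21, 23}; there are 15 of them.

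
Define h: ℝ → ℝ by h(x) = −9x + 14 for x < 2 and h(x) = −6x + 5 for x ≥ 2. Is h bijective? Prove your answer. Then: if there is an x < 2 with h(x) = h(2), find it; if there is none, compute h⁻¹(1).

13/9

Both pieces are strictly decreasing (slopes −9 and −6), so each is injective on its own interval.
The left piece maps (−∞, 2) onto (−4, ∞); the right piece maps [2, ∞) onto (−∞, −7].
The images leave a gap (−4 has no preimage), so h is not surjective, hence not bijective.
Because the two images are disjoint, no x < 2 has h(x) = h(2), so we compute h⁻¹(1): 1 lies in (−4, ∞), so solve −9x + 14 = 1: x = (1 − 14)/(−9) = 13/9.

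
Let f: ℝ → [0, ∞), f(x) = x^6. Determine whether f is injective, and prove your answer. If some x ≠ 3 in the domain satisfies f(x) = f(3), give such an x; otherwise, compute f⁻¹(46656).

-3

f(3) = 729 = (−3)^6 = f(−3) (since 6 is even), with 3 ≠ −3. So f is not injective.
For the follow-up, such an x exists: taking x = −3 ∈ ℝ gives f(−3) = 729 = f(3) with −3 ≠ 3.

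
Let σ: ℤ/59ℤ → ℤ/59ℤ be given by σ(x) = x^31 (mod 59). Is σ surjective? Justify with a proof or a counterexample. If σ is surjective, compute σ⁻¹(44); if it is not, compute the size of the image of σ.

30

Since 59 is prime, the nonzero elements of ℤ/59ℤ form a cyclic group of order 58.
As gcd(31, 58) = 1, raising to the 31st power is a bijection on this group: if u^31 ≡ v^31 then (uv^{−1})^31 = 1, and the only element of order dividing gcd(31, 58) = 1 is 1, so u = v.
With σ(0) = 0 this makes σ injective on all of ℤ/59ℤ, hence bijective (finite equal-size domain and codomain). In particular σ is surjective.
Since σ is surjective, we find the preimage of 44. The inverse of x ↦ x^31 on (ℤ/59ℤ)^× is x ↦ x^15, because 31·15 = 465 = 8·58 + 1 ≡ 1 (mod 58) and x^{58} = 1 for x ≠ 0 (Fermat). So σ⁻¹(44) = 44^15 mod 59.
Repeated squaring mod 59: 44^1 ≡ 44, 44^2 ≡ 44² = 1936 ≡ 48, 44^4 ≡ 48² = 2304 ≡ 3, 44^8 ≡ 3² = 9. Since 15 = 8 + 4 + 2 + 1, 44^15 ≡ 9·3·48·44: 9·3 = 27, then 27·48 = 1296 ≡ 57, then 57·44 = 2508 ≡ 30. So 44^15 ≡ 30 (mod 59).
Hence σ⁻¹(44) = 30.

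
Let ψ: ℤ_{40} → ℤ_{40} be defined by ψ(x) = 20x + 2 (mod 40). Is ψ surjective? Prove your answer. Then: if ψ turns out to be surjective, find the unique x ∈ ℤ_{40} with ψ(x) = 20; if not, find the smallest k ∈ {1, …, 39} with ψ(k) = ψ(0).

2

Since gcd(20, 40) = 20, we have 20x ≡ 0 (mod 20) for all x, so ψ(x) ≡ 2 (mod 20).
But 0 ≢ 2 (mod 20), so 0 ∈ ℤ_{40} has no preimage. Thus ψ is not surjective.
Since ψ is not surjective, we find the least positive k with ψ(k) = ψ(0): this means 20k ≡ 0 (mod 40), i.e. 40 ∣ 20k. Since gcd(20, 40) = 20, dividing through by 20 this holds exactly when 2 ∣ k.
The smallest positive such k is 2.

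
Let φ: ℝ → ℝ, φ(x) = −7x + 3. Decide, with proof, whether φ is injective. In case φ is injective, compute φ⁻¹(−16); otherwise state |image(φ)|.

Recall that φ is injective if φ(s) = φ(t) implies s = t.
Suppose φ(s) = φ(t). Then −7s + 3 = −7t + 3, therefore −7s = −7t, therefore s = t.
Therefore φ is injective.
Since φ is injective, we compute φ⁻¹(−16) = (−16 − 3)/(−7) = 19/7.

19/7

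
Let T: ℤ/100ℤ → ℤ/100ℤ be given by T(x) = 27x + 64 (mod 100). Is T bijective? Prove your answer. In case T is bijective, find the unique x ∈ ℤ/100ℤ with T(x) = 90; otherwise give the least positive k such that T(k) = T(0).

Suppose T(a) = T(b) in ℤ/100ℤ. Then 27a + 64 ≡ 27b + 64 (mod 100), thus 27(a − b) ≡ 0 (mod 100).
Since gcd(27, 100) = 1, 27 is invertible modulo 100, so a − b ≡ 0 (mod 100), i.e. a = b.
We now compute 27⁻¹ mod 100 explicitly. Euclid's algorithm: 100 = 3·27 + 19, 27 = 1·19 + 8, 19 = 2·8 + 3, 8 = 2·3 + 2, 3 = 1·2 + 1; back-substituting gives 1 = 63·27 − 17·100, so 27⁻¹ ≡ 63 (mod 100).
Then y ↦ 63(y − 64) is a two-sided inverse to T, so every y ∈ ℤ/100ℤ has a preimage.
So T is bijective.
Since T is bijective, we compute T⁻¹(90): solve 27x + 64 ≡ 90 (mod 100), i.e. 27x ≡ 26 (mod 100).
Multiplying by 27⁻¹ = 63 gives x ≡ 63·26 = 1638 = 16·100 + 38 ≡ 38 (mod 100).
Check: T(38) = 27·38 + 64 = 1090 = 10·100 + 90 ≡ 90 (mod 100).

38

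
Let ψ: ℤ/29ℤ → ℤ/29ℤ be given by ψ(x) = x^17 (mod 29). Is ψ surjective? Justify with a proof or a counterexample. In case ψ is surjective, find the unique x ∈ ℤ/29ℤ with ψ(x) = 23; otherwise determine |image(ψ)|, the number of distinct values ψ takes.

Since 29 is prime, the nonzero elements of ℤ/29ℤ form a cyclic group of order 28.
As gcd(17, 28) = 1, raising to the 17th power is a bijection on this group: if x_1^17 ≡ x_2^17 then (x_1x_2^{−1})^17 = 1, and the only element of order dividing gcd(17, 28) = 1 is 1, so x_1 = x_2.
With ψ(0) = 0 this makes ψ injective on all of ℤ/29ℤ, hence bijective (finite equal-size domain and codomain). In particular ψ is surjective.
Since ψ is surjective, we find the preimage of 23. The inverse of x ↦ x^17 on (ℤ/29ℤ)^× is x ↦ x^5, because 17·5 = 85 = 3·28 + 1 ≡ 1 (mod 28) and x^{28} = 1 for x ≠ 0 (Fermat). So ψ⁻¹(23) = 23^5 mod 29.
Repeated squaring mod 29: 23^1 ≡ 23, 23^2 ≡ 23² = 529 ≡ 7, 23^4 ≡ 7² = 49 ≡ 20. Since 5 = 4 + 1, 23^5 ≡ 20·23: 20·23 = 460 ≡ 25. So 23^5 ≡ 25 (mod 29).
Hence ψ⁻¹(23) = 25.

25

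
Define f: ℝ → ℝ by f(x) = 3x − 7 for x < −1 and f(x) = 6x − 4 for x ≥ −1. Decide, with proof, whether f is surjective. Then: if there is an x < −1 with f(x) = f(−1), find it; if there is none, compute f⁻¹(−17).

Both pieces are strictly increasing (slopes 3 and 6), so each is injective on its own interval.
The left piece maps (−∞, −1) onto (−∞, −10); the right piece maps [−1, ∞) onto [−10, ∞).
These images together cover ℝ, so f is surjective.
Because the two images are disjoint, no x < −1 has f(x) = f(−1), so we compute f⁻¹(−17): −17 lies in (−∞, −10), so solve 3x − 7 = −17: x = (−17 + 7)/3 = −10/3.

-10/3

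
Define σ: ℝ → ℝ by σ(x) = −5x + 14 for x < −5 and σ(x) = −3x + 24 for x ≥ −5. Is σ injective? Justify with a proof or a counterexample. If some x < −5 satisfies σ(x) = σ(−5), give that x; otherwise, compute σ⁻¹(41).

-27/5

Both pieces are strictly decreasing (slopes −5 and −3), so each is injective on its own interval.
The left piece maps (−∞, −5) onto (39, ∞); the right piece maps [−5, ∞) onto (−∞, 39].
These images are disjoint, so no value is attained by both pieces. Thus σ is injective.
Because the two images are disjoint, no x < −5 has σ(x) = σ(−5), so we compute σ⁻¹(41): 41 lies in (39, ∞), so solve −5x + 14 = 41: x = (41 − 14)/(−5) = −27/5.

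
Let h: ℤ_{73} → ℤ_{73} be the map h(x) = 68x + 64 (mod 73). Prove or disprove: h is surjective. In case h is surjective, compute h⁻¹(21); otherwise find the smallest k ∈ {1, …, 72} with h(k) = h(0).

Since gcd(68, 73) = 1, 68 is invertible modulo 73. Euclid's algorithm: 73 = 1·68 + 5, 68 = 13·5 + 3, 5 = 1·3 + 2, 3 = 1·2 + 1; back-substituting gives 1 = 29·68 − 27·73, so 68⁻¹ ≡ 29 (mod 73).
Then y ↦ 29(y − 64) is a two-sided inverse to h, so every y ∈ ℤ_{73} has a preimage.
Therefore h is surjective.
Since h is surjective, we compute h⁻¹(21): solve 68x + 64 ≡ 21 (mod 73), i.e. 68x ≡ 30 (mod 73).
Multiplying by 68⁻¹ = 29 gives x ≡ 29·30 = 870 = 11·73 + 67 ≡ 67 (mod 73).
Check: h(67) = 68·67 + 64 = 4620 = 63·73 + 21 ≡ 21 (mod 73).

67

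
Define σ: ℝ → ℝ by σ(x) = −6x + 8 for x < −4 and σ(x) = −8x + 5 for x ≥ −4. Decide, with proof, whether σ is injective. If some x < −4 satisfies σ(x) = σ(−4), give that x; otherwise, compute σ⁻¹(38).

-29/6

Both pieces are strictly decreasing (slopes −6 and −8), so each is injective on its own interval.
The left piece maps (−∞, −4) onto (32, ∞); the right piece maps [−4, ∞) onto (−∞, 37].
These images overlap. In particular σ(−4) = 37 (right piece), and solving −6x + 8 = 37 on the left piece gives x = −29/6 < −4.
So σ(−29/6) = σ(−4) with −29/6 ≠ −4, and σ is not injective. This x = −29/6 is the requested value below −4.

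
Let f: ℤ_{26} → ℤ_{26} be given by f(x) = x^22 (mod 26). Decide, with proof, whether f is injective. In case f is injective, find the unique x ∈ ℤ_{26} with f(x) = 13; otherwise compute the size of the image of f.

14

f(12): Repeated squaring mod 26: 12^1 ≡ 12, 12^2 ≡ 12² = 144 ≡ 14, 12^4 ≡ 14² = 196 ≡ 14, 12^8 ≡ 14² = 196 ≡ 14, 12^16 ≡ 14² = 196 ≡ 14. Since 22 = 16 + 4 + 2, 12^22 ≡ 14·14·14: 14·14 = 196 ≡ 14, then 14·14 = 196 ≡ 14. So 12^22 ≡ 14 (mod 26).
f(14): Repeated squaring mod 26: 14^1 ≡ 14, 14^2 ≡ 14² = 196 ≡ 14, 14^4 ≡ 14² = 196 ≡ 14, 14^8 ≡ 14² = 196 ≡ 14, 14^16 ≡ 14² = 196 ≡ 14. Since 22 = 16 + 4 + 2, 14^22 ≡ 14·14·14: 14·14 = 196 ≡ 14, then 14·14 = 196 ≡ 14. So 14^22 ≡ 14 (mod 26).
So f(12) = f(14) = 14 while 12 ≠ 14, therefore f is not injective.
Since f is not injective, we determine |image(f)|. Computing x^22 mod 26 for each x (by repeated squaring, reducing mod 26 at every step), the values f(0), f(1), …, f(25) are: 0, 1, 10, 3, 22, 25, 4, 17, 12, 9, 16, 23, 14, 13, 14, 23, 16, 9, 12, 17, 4, 25, 22, 3, 10, 1.
The distinct values are {0, 1, 3, 4, 9, 10, 12, 13, 14, 16, 17, 22, 23, 25}; there are 14 of them.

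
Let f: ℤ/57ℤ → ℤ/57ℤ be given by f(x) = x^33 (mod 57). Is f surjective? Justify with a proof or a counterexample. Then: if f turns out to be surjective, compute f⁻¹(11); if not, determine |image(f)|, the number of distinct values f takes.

f(1) = 1^33 = 1.
f(7): Repeated squaring mod 57: 7^1 ≡ 7, 7^2 ≡ 7² = 49, 7^4 ≡ 49² = 2401 ≡ 7, 7^8 ≡ 7² = 49, 7^16 ≡ 49² = 2401 ≡ 7, 7^32 ≡ 7² = 49. Since 33 = 32 + 1, 7^33 ≡ 49·7: 49·7 = 343 ≡ 1. So 7^33 ≡ 1 (mod 57).
So f(1) = f(7) = 1 while 1 ≠ 7, therefore f is not injective.
A non-injective map from the 57-element set ℤ/57ℤ to itself takes at most 56 distinct values, so it cannot be surjective. Thus f is not surjective.
Since f is not surjective, we determine |image(f)|. Computing x^33 mod 57 for each x (by repeated squaring, reducing mod 57 at every step), the values f(0), f(1), …, f(56) are: 0, 1, 50, 12, 49, 26, 30, 1, 56, 30, 46, 20, 18, 46, 50, 27, 7, 26, 18, 19, 20, 12, 31, 11, 45, 49, 20, 18, 49, 8, 39, 37, 8, 12, 46, 26, 45, 37, 38, 39, 31, 50, 30, 7, 11, 39, 37, 11, 27, 1, 56, 27, 31, 8, 45, 7, 56.
The distinct values are {0, 1, 7, 8, 11, 12, 18, 19, 20, 26, 27, 30, 31, 37, 38, 39, 45, 46, 49, 50, 56}; there are 21 of them.

21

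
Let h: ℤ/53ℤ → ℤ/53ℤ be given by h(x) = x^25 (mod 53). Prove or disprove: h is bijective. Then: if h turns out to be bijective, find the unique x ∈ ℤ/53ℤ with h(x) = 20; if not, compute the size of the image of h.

45

Since 53 is prime, the nonzero elements of ℤ/53ℤ form a cyclic group of order 52.
As gcd(25, 52) = 1, raising to the 25th power is a bijection on this group: if s^25 ≡ t^25 then (st^{−1})^25 = 1, and the only element of order dividing gcd(25, 52) = 1 is 1, so s = t.
With h(0) = 0 this makes h injective on all of ℤ/53ℤ, hence bijective (finite equal-size domain and codomain). In particular h is bijective.
Since h is bijective, we find the preimage of 20. The inverse of x ↦ x^25 on (ℤ/53ℤ)^× is x ↦ x^25, because 25·25 = 625 = 12·52 + 1 ≡ 1 (mod 52) and x^{52} = 1 for x ≠ 0 (Fermat). So h⁻¹(20) = 20^25 mod 53.
Repeated squaring mod 53: 20^1 ≡ 20, 20^2 ≡ 20² = 400 ≡ 29, 20^4 ≡ 29² = 841 ≡ 46, 20^8 ≡ 46² = 2116 ≡ 49, 20^16 ≡ 49² = 2401 ≡ 16. Since 25 = 16 + 8 + 1, 20^25 ≡ 16·49·20: 16·49 = 784 ≡ 42, then 42·20 = 840 ≡ 45. So 20^25 ≡ 45 (mod 53).
Hence h⁻¹(20) = 45.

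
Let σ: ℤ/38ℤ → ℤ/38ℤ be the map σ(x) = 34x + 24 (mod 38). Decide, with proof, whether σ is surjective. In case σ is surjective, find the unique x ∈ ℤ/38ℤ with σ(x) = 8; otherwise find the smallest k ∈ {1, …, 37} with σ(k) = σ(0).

Since gcd(34, 38) = 2, we have 34x ≡ 0 (mod 2) for all x, so σ(x) ≡ 0 (mod 2).
But 1 ≢ 0 (mod 2), so 1 ∈ ℤ/38ℤ has no preimage. So σ is not surjective.
Since σ is not surjective, we find the least positive k with σ(k) = σ(0): this means 34k ≡ 0 (mod 38), i.e. 38 ∣ 34k. Since gcd(34, 38) = 2, dividing through by 2 this holds exactly when 19 ∣ 17k, and as gcd(17, 19) = 1, exactly when 19 ∣ k.
The smallest positive such k is 19.

19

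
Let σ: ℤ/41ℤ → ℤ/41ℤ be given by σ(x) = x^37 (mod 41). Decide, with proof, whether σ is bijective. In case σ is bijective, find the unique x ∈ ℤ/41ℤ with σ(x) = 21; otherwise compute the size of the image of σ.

Since 41 is prime, the nonzero elements of ℤ/41ℤ form a cyclic group of order 40.
As gcd(37, 40) = 1, raising to the 37th power is a bijection on this group: if u^37 ≡ v^37 then (uv^{−1})^37 = 1, and the only element of order dividing gcd(37, 40) = 1 is 1, so u = v.
With σ(0) = 0 this makes σ injective on all of ℤ/41ℤ, hence bijective (finite equal-size domain and codomain). In particular σ is bijective.
Since σ is bijective, we find the preimage of 21. The inverse of x ↦ x^37 on (ℤ/41ℤ)^× is x ↦ x^13, because 37·13 = 481 = 12·40 + 1 ≡ 1 (mod 40) and x^{40} = 1 for x ≠ 0 (Fermat). So σ⁻¹(21) = 21^13 mod 41.
Repeated squaring mod 41: 21^1 ≡ 21, 21^2 ≡ 21² = 441 ≡ 31, 21^4 ≡ 31² = 961 ≡ 18, 21^8 ≡ 18² = 324 ≡ 37. Since 13 = 8 + 4 + 1, 21^13 ≡ 37·18·21: 37·18 = 666 ≡ 10, then 10·21 = 210 ≡ 5. So 21^13 ≡ 5 (mod 41).
Hence σ⁻¹(21) = 5.

5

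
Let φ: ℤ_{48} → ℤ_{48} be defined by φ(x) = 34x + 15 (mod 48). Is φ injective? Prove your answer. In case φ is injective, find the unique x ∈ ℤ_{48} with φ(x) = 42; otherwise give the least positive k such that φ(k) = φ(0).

24

We have gcd(34, 48) = 2 > 1. Taking x_1 = 0 and x_2 = 24: φ(0) = 15 and φ(24) = 34·24 + 15 = 831 ≡ 15 (mod 48).
So φ(0) = φ(24) while 0 ≠ 24, thus φ is not injective.
Since φ is not injective, we find the least positive k with φ(k) = φ(0): this means 34k ≡ 0 (mod 48), i.e. 48 ∣ 34k. Since gcd(34, 48) = 2, dividing through by 2 this holds exactly when 24 ∣ 17k, and as gcd(17, 24) = 1, exactly when 24 ∣ k.
The smallest positive such k is 24.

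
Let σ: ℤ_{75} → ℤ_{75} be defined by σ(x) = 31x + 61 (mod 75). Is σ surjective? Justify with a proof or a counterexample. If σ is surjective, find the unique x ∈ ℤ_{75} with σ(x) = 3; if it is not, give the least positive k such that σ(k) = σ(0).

Since gcd(31, 75) = 1, 31 is invertible modulo 75. Euclid's algorithm: 75 = 2·31 + 13, 31 = 2·13 + 5, 13 = 2·5 + 3, 5 = 1·3 + 2, 3 = 1·2 + 1; back-substituting gives 1 = 46·31 − 19·75, so 31⁻¹ ≡ 46 (mod 75).
Then y ↦ 46(y − 61) is a two-sided inverse to σ, so every y ∈ ℤ_{75} has a preimage.
So σ is surjective.
Since σ is surjective, we find σ⁻¹(3): we need 31x ≡ 3 − 61 ≡ 17 (mod 75). Using 31⁻¹ = 46: x ≡ 46·17 = 782 = 10·75 + 32, so x = 32.
Check: σ(32) = 31·32 + 61 = 1053 = 14·75 + 3 ≡ 3 (mod 75).

32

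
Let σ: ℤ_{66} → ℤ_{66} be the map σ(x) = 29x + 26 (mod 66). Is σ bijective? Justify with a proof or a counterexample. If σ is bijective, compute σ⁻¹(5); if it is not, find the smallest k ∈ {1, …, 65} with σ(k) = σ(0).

Suppose σ(s) = σ(t) in ℤ_{66}. Then 29s + 26 ≡ 29t + 26 (mod 66), hence 29(s − t) ≡ 0 (mod 66).
Since gcd(29, 66) = 1, 29 is invertible modulo 66, thus s − t ≡ 0 (mod 66), i.e. s = t.
We now compute 29⁻¹ mod 66 explicitly. Euclid's algorithm: 66 = 2·29 + 8, 29 = 3·8 + 5, 8 = 1·5 + 3, 5 = 1·3 + 2, 3 = 1·2 + 1; back-substituting gives 1 = 41·29 − 18·66, so 29⁻¹ ≡ 41 (mod 66).
Then y ↦ 41(y − 26) is a two-sided inverse to σ, so every y ∈ ℤ_{66} has a preimage.
Thus σ is bijective.
Since σ is bijective, we compute σ⁻¹(5): solve 29x + 26 ≡ 5 (mod 66), i.e. 29x ≡ 45 (mod 66).
Multiplying by 29⁻¹ = 41 gives x ≡ 41·45 = 1845 = 27·66 + 63 ≡ 63 (mod 66).
Check: σ(63) = 29·63 + 26 = 1853 = 28·66 + 5 ≡ 5 (mod 66).

63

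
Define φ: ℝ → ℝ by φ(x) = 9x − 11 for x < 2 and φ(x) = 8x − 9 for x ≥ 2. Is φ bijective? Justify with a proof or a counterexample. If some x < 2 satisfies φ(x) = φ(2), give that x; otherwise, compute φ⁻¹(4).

5/3

Both pieces are strictly increasing (slopes 9 and 8), so each is injective on its own interval.
The left piece maps (−∞, 2) onto (−∞, 7); the right piece maps [2, ∞) onto [7, ∞).
Since 7 = 7, the images partition ℝ: φ is injective and surjective, hence bijective.
Because the two images are disjoint, no x < 2 has φ(x) = φ(2), so we compute φ⁻¹(4): 4 lies in (−∞, 7), so solve 9x − 11 = 4: x = (4 + 11)/9 = 5/3.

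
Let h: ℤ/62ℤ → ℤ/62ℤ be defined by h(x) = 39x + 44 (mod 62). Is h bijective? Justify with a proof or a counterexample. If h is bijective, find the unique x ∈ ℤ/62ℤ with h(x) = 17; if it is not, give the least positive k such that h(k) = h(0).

47

Suppose h(x_1) = h(x_2) in ℤ/62ℤ. Then 39x_1 + 44 ≡ 39x_2 + 44 (mod 62), thus 39(x_1 − x_2) ≡ 0 (mod 62).
Since gcd(39, 62) = 1, 39 is invertible modulo 62, thus x_1 − x_2 ≡ 0 (mod 62), i.e. x_1 = x_2.
We now compute 39⁻¹ mod 62 explicitly. Euclid's algorithm: 62 = 1·39 + 23, 39 = 1·23 + 16, 23 = 1·16 + 7, 16 = 2·7 + 2, 7 = 3·2 + 1; back-substituting gives 1 = 35·39 − 22·62, so 39⁻¹ ≡ 35 (mod 62).
For any y ∈ ℤ/62ℤ, x = 35(y − 44) mod 62 satisfies h(x) = 39·35(y − 44) + 44 ≡ y (since 39·35 ≡ 1 mod 62). So every y has a preimage.
So h is bijective.
Since h is bijective, we compute h⁻¹(17): solve 39x + 44 ≡ 17 (mod 62), i.e. 39x ≡ 35 (mod 62).
Multiplying by 39⁻¹ = 35 gives x ≡ 35·35 = 1225 = 19·62 + 47 ≡ 47 (mod 62).
Check: h(47) = 39·47 + 44 = 1877 = 30·62 + 17 ≡ 17 (mod 62).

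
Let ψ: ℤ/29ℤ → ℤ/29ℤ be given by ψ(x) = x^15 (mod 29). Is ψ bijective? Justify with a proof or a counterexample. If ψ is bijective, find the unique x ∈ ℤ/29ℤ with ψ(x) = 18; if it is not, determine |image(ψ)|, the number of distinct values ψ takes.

Since 29 is prime, the nonzero elements of ℤ/29ℤ form a cyclic group of order 28.
As gcd(15, 28) = 1, raising to the 15th power is a bijection on this group: if u^15 ≡ v^15 then (uv^{−1})^15 = 1, and the only element of order dividing gcd(15, 28) = 1 is 1, so u = v.
With ψ(0) = 0 this makes ψ injective on all of ℤ/29ℤ, hence bijective (finite equal-size domain and codomain). In particular ψ is bijective.
Since ψ is bijective, we find the preimage of 18. The inverse of x ↦ x^15 on (ℤ/29ℤ)^× is x ↦ x^15, because 15·15 = 225 = 8·28 + 1 ≡ 1 (mod 28) and x^{28} = 1 for x ≠ 0 (Fermat). So ψ⁻¹(18) = 18^15 mod 29.
Repeated squaring mod 29: 18^1 ≡ 18, 18^2 ≡ 18² = 324 ≡ 5, 18^4 ≡ 5² = 25, 18^8 ≡ 25² = 625 ≡ 16. Since 15 = 8 + 4 + 2 + 1, 18^15 ≡ 16·25·5·18: 16·25 = 400 ≡ 23, then 23·5 = 115 ≡ 28, then 28·18 = 504 ≡ 11. So 18^15 ≡ 11 (mod 29).
Hence ψ⁻¹(18) = 11.

11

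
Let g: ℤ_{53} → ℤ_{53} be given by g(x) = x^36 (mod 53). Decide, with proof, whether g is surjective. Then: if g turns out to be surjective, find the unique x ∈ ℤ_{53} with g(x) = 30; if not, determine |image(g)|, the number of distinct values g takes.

14

g(2): Repeated squaring mod 53: 2^1 ≡ 2, 2^2 ≡ 2² = 4, 2^4 ≡ 4² = 16, 2^8 ≡ 16² = 256 ≡ 44, 2^16 ≡ 44² = 1936 ≡ 28, 2^32 ≡ 28² = 784 ≡ 42. Since 36 = 32 + 4, 2^36 ≡ 42·16: 42·16 = 672 ≡ 36. So 2^36 ≡ 36 (mod 53).
g(7): Repeated squaring mod 53: 7^1 ≡ 7, 7^2 ≡ 7² = 49, 7^4 ≡ 49² = 2401 ≡ 16, 7^8 ≡ 16² = 256 ≡ 44, 7^16 ≡ 44² = 1936 ≡ 28, 7^32 ≡ 28² = 784 ≡ 42. Since 36 = 32 + 4, 7^36 ≡ 42·16: 42·16 = 672 ≡ 36. So 7^36 ≡ 36 (mod 53).
So g(2) = g(7) = 36 while 2 ≠ 7, therefore g is not injective.
A non-injective map from the 53-element set ℤ_{53} to itself takes at most 52 distinct values, so it cannot be surjective. Hence g is not surjective.
Since g is not surjective, we determine |image(g)|. Computing x^36 mod 53 for each x (by repeated squaring, reducing mod 53 at every step), the values g(0), g(1), …, g(52) are: 0, 1, 36, 46, 24, 49, 13, 36, 16, 49, 15, 44, 44, 42, 24, 28, 46, 10, 15, 42, 10, 13, 47, 1, 47, 16, 28, 28, 16, 47, 1, 47, 13, 10, 42, 15, 10, 46, 28, 24, 42, 44, 44, 15, 49, 16, 36, 13, 49, 24, 46, 36, 1.
The distinct values are {0, 1, 10, 13, 15, 16, 24, 28, 36, 42, 44, 46, 47, 49}; there are 14 of them.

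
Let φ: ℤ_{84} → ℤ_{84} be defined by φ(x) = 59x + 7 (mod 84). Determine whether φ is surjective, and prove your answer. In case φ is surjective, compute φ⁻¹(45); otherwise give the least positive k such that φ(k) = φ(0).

Since gcd(59, 84) = 1, 59 is invertible modulo 84. Euclid's algorithm: 84 = 1·59 + 25, 59 = 2·25 + 9, 25 = 2·9 + 7, 9 = 1·7 + 2, 7 = 3·2 + 1; back-substituting gives 1 = 47·59 − 33·84, so 59⁻¹ ≡ 47 (mod 84).
Then y ↦ 47(y − 7) is a two-sided inverse to φ, so every y ∈ ℤ_{84} has a preimage.
So φ is surjective.
Since φ is surjective, we find φ⁻¹(45): we need 59x ≡ 45 − 7 ≡ 38 (mod 84). Using 59⁻¹ = 47: x ≡ 47·38 = 1786 = 21·84 + 22, so x = 22.
Check: φ(22) = 59·22 + 7 = 1305 = 15·84 + 45 ≡ 45 (mod 84).

22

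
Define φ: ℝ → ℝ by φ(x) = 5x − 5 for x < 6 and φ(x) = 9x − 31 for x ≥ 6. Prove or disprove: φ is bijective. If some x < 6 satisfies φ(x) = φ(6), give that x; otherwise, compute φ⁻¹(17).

28/5

Both pieces are strictly increasing (slopes 5 and 9), so each is injective on its own interval.
The left piece maps (−∞, 6) onto (−∞, 25); the right piece maps [6, ∞) onto [23, ∞).
These images overlap. In particular φ(6) = 23 (right piece), and solving 5x − 5 = 23 on the left piece gives x = 28/5 < 6.
So φ(28/5) = φ(6) with 28/5 ≠ 6, and φ is not injective, hence not bijective. This x = 28/5 is the requested value below 6.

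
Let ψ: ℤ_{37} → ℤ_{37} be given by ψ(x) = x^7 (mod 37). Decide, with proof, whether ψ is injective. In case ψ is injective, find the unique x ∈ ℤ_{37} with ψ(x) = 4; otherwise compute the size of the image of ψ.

3

Since 37 is prime, the nonzero elements of ℤ_{37} form a cyclic group of order 36.
As gcd(7, 36) = 1, raising to the 7th power is a bijection on this group: if a^7 ≡ b^7 then (ab^{−1})^7 = 1, and the only element of order dividing gcd(7, 36) = 1 is 1, so a = b.
With ψ(0) = 0 this makes ψ injective on all of ℤ_{37}, hence bijective (finite equal-size domain and codomain). In particular ψ is injective.
Since ψ is injective, we find the preimage of 4. The inverse of x ↦ x^7 on (ℤ_{37})^× is x ↦ x^31, because 7·31 = 217 = 6·36 + 1 ≡ 1 (mod 36) and x^{36} = 1 for x ≠ 0 (Fermat). So ψ⁻¹(4) = 4^31 mod 37.
Repeated squaring mod 37: 4^1 ≡ 4, 4^2 ≡ 4² = 16, 4^4 ≡ 16² = 256 ≡ 34, 4^8 ≡ 34² = 1156 ≡ 9, 4^16 ≡ 9² = 81 ≡ 7. Since 31 = 16 + 8 + 4 + 2 + 1, 4^31 ≡ 7·9·34·16·4: 7·9 = 63 ≡ 26, then 26·34 = 884 ≡ 33, then 33·16 = 528 ≡ 10, then 10·4 = 40 ≡ 3. So 4^31 ≡ 3 (mod 37).
Hence ψ⁻¹(4) = 3.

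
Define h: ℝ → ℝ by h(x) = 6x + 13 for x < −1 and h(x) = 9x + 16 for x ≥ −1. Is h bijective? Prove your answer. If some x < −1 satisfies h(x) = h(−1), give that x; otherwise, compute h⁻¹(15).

-1/9

Both pieces are strictly increasing (slopes 6 and 9), so each is injective on its own interval.
The left piece maps (−∞, −1) onto (−∞, 7); the right piece maps [−1, ∞) onto [7, ∞).
Since 7 = 7, the images partition ℝ: h is injective and surjective, hence bijective.
Because the two images are disjoint, no x < −1 has h(x) = h(−1), so we compute h⁻¹(15): 15 lies in [7, ∞), so solve 9x + 16 = 15: x = (15 − 16)/9 = −1/9.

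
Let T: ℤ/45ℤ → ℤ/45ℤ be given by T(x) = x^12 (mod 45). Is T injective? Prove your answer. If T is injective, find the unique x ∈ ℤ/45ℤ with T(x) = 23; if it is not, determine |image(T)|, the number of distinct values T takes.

T(1) = 1^12 = 1.
T(2): Repeated squaring mod 45: 2^1 ≡ 2, 2^2 ≡ 2² = 4, 2^4 ≡ 4² = 16, 2^8 ≡ 16² = 256 ≡ 31. Since 12 = 8 + 4, 2^12 ≡ 31·16: 31·16 = 496 ≡ 1. So 2^12 ≡ 1 (mod 45).
So T(1) = T(2) = 1 while 1 ≠ 2, therefore T is not injective.
Since T is not injective, we determine |image(T)|. Computing x^12 mod 45 for each x (by repeated squaring, reducing mod 45 at every step), the values T(0), T(1), …, T(44) are: 0, 1, 1, 36, 1, 10, 36, 1, 1, 36, 10, 1, 36, 1, 1, 0, 1, 1, 36, 1, 10, 36, 1, 1, 36, 10, 1, 36, 1, 1, 0, 1, 1, 36, 1, 10, 36, 1, 1, 36, 10, 1, 36, 1, 1.
The distinct values are {0, 1, 10, 36}; there are 4 of them.

4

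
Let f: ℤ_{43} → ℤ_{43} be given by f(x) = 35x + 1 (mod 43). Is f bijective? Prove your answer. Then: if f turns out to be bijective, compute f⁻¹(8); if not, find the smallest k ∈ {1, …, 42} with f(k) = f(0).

26

Suppose f(x_1) = f(x_2) in ℤ_{43}. Then 35x_1 + 1 ≡ 35x_2 + 1 (mod 43), so 35(x_1 − x_2) ≡ 0 (mod 43).
Since gcd(35, 43) = 1, 35 is invertible modulo 43, therefore x_1 − x_2 ≡ 0 (mod 43), i.e. x_1 = x_2.
We now compute 35⁻¹ mod 43 explicitly. Euclid's algorithm: 43 = 1·35 + 8, 35 = 4·8 + 3, 8 = 2·3 + 2, 3 = 1·2 + 1; back-substituting gives 1 = 16·35 − 13·43, so 35⁻¹ ≡ 16 (mod 43).
Then y ↦ 16(y − 1) is a two-sided inverse to f, so every y ∈ ℤ_{43} has a preimage.
Therefore f is bijective.
Since f is bijective, we find f⁻¹(8): we need 35x ≡ 8 − 1 ≡ 7 (mod 43). Using 35⁻¹ = 16: x ≡ 16·7 = 112 = 2·43 + 26, so x = 26.
Check: f(26) = 35·26 + 1 = 911 = 21·43 + 8 ≡ 8 (mod 43).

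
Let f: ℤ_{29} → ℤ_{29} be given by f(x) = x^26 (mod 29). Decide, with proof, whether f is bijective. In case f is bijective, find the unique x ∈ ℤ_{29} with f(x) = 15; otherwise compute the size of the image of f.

f(14): Repeated squaring mod 29: 14^1 ≡ 14, 14^2 ≡ 14² = 196 ≡ 22, 14^4 ≡ 22² = 484 ≡ 20, 14^8 ≡ 20² = 400 ≡ 23, 14^16 ≡ 23² = 529 ≡ 7. Since 26 = 16 + 8 + 2, 14^26 ≡ 7·23·22: 7·23 = 161 ≡ 16, then 16·22 = 352 ≡ 4. So 14^26 ≡ 4 (mod 29).
f(15): Repeated squaring mod 29: 15^1 ≡ 15, 15^2 ≡ 15² = 225 ≡ 22, 15^4 ≡ 22² = 484 ≡ 20, 15^8 ≡ 20² = 400 ≡ 23, 15^16 ≡ 23² = 529 ≡ 7. Since 26 = 16 + 8 + 2, 15^26 ≡ 7·23·22: 7·23 = 161 ≡ 16, then 16·22 = 352 ≡ 4. So 15^26 ≡ 4 (mod 29).
So f(14) = f(15) = 4 while 14 ≠ 15, thus f is not injective, hence not bijective.
Since f is not bijective, we determine |image(f)|. Computing x^26 mod 29 for each x (by repeated squaring, reducing mod 29 at every step), the values f(0), f(1), …, f(28) are: 0, 1, 22, 13, 20, 7, 25, 16, 5, 24, 9, 6, 28, 23, 4, 4, 23, 28, 6, 9, 24, 5, 16, 25, 7, 20, 13, 22, 1.
The distinct values are {0, 1, 4, 5, 6, 7, 9, 13, 16, 20, 22, 23, 24, 25, 28}; there are 15 of them.

15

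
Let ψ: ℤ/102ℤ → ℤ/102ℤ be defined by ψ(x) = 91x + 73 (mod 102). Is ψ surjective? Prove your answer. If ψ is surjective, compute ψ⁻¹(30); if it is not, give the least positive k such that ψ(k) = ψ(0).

41

Recall: surjectivity means every element of the codomain has a preimage under ψ.
Since gcd(91, 102) = 1, 91 is invertible modulo 102. Euclid's algorithm: 102 = 1·91 + 11, 91 = 8·11 + 3, 11 = 3·3 + 2, 3 = 1·2 + 1; back-substituting gives 1 = 37·91 − 33·102, so 91⁻¹ ≡ 37 (mod 102).
Then y ↦ 37(y − 73) is a two-sided inverse to ψ, so every y ∈ ℤ/102ℤ has a preimage.
Hence ψ is surjective.
Since ψ is surjective, we find ψ⁻¹(30): we need 91x ≡ 30 − 73 ≡ 59 (mod 102). Using 91⁻¹ = 37: x ≡ 37·59 = 2183 = 21·102 + 41, so x = 41.
Check: ψ(41) = 91·41 + 73 = 3804 = 37·102 + 30 ≡ 30 (mod 102).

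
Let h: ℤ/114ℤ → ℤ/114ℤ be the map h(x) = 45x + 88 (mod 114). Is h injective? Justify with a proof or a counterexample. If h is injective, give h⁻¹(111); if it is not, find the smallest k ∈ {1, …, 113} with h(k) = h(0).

38

We have gcd(45, 114) = 3 > 1. Taking x_1 = 0 and x_2 = 38: h(0) = 88 and h(38) = 45·38 + 88 = 1798 ≡ 88 (mod 114).
So h(0) = h(38) while 0 ≠ 38, thus h is not injective.
Since h is not injective, we find the least positive k with h(k) = h(0): this means 45k ≡ 0 (mod 114), i.e. 114 ∣ 45k. Since gcd(45, 114) = 3, dividing through by 3 this holds exactly when 38 ∣ 15k, and as gcd(15, 38) = 1, exactly when 38 ∣ k.
The smallest positive such k is 38.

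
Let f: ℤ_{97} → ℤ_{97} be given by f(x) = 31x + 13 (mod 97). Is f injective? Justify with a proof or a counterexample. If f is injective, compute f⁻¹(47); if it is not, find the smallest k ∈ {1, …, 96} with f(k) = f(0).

23

If f(x_1) = f(x_2), then 31x_1 ≡ 31x_2 (mod 97). Because gcd(31, 97) = 1, we may cancel 31 to get x_1 ≡ x_2 (mod 97).
Therefore f is injective.
We now compute 31⁻¹ mod 97 explicitly. Euclid's algorithm: 97 = 3·31 + 4, 31 = 7·4 + 3, 4 = 1·3 + 1; back-substituting gives 1 = 72·31 − 23·97, so 31⁻¹ ≡ 72 (mod 97).
Since f is injective, we compute f⁻¹(47): solve 31x + 13 ≡ 47 (mod 97), i.e. 31x ≡ 34 (mod 97).
Multiplying by 31⁻¹ = 72 gives x ≡ 72·34 = 2448 = 25·97 + 23 ≡ 23 (mod 97).
Check: f(23) = 31·23 + 13 = 726 = 7·97 + 47 ≡ 47 (mod 97).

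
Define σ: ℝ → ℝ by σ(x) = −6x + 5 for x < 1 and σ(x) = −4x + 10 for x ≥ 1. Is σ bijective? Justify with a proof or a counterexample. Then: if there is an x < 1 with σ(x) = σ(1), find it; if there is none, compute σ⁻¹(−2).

-1/6

Both pieces are strictly decreasing (slopes −6 and −4), so each is injective on its own interval.
The left piece maps (−∞, 1) onto (−1, ∞); the right piece maps [1, ∞) onto (−∞, 6].
These images overlap. In particular σ(1) = 6 (right piece), and solving −6x + 5 = 6 on the left piece gives x = −1/6 < 1.
So σ(−1/6) = σ(1) with −1/6 ≠ 1, and σ is not injective, hence not bijective. This x = −1/6 is the requested value below 1.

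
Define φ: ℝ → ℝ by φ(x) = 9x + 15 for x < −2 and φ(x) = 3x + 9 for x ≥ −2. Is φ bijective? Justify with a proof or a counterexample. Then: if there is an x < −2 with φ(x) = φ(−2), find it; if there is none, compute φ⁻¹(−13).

Both pieces are strictly increasing (slopes 9 and 3), so each is injective on its own interval.
The left piece maps (−∞, −2) onto (−∞, −3); the right piece maps [−2, ∞) onto [3, ∞).
The images leave a gap (−3 has no preimage), so φ is not surjective, hence not bijective.
Because the two images are disjoint, no x < −2 has φ(x) = φ(−2), so we compute φ⁻¹(−13): −13 lies in (−∞, −3), so solve 9x + 15 = −13: x = (−13 − 15)/9 = −28/9.

-28/9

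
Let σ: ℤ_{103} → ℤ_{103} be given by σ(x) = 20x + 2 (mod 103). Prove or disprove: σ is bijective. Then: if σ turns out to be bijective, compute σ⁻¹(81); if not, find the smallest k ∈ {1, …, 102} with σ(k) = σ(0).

40

Recall that injectivity means: for all a, b in the domain, σ(a) = σ(b) implies a = b.
Suppose σ(a) = σ(b) in ℤ_{103}. Then 20a + 2 ≡ 20b + 2 (mod 103), so 20(a − b) ≡ 0 (mod 103).
Since gcd(20, 103) = 1, 20 is invertible modulo 103, therefore a − b ≡ 0 (mod 103), i.e. a = b.
We now compute 20⁻¹ mod 103 explicitly. Euclid's algorithm: 103 = 5·20 + 3, 20 = 6·3 + 2, 3 = 1·2 + 1; back-substituting gives 1 = 67·20 − 13·103, so 20⁻¹ ≡ 67 (mod 103).
For any y ∈ ℤ_{103}, x = 67(y − 2) mod 103 satisfies σ(x) = 20·67(y − 2) + 2 ≡ y (since 20·67 ≡ 1 mod 103). So every y has a preimage.
Therefore σ is bijective.
Since σ is bijective, we find σ⁻¹(81): we need 20x ≡ 81 − 2 ≡ 79 (mod 103). Using 20⁻¹ = 67: x ≡ 67·79 = 5293 = 51·103 + 40, so x = 40.
Check: σ(40) = 20·40 + 2 = 802 = 7·103 + 81 ≡ 81 (mod 103).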